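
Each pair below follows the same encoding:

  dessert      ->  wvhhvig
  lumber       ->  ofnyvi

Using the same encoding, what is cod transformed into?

Each pair mirrors across the alphabet (d↔w, e↔v, s↔h): positions sum to 25. Letters are reflected about the middle of the alphabet (position → 25−position): Atbash.
Applying it to cod: c↔x, o↔l, d↔w.

xlw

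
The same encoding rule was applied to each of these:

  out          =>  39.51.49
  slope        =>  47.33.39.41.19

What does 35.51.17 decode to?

o(#15)→39 and u(#21)→51: differences scale by 2, so n = 2·pos + 9. The formula is n = 2×(alphabet index, a=1) + 9.
Undoing it on 35.51.17: 35→(35−9)÷2=13=m, 51→(51−9)÷2=21=u, 17→(17−9)÷2=4=d.

mud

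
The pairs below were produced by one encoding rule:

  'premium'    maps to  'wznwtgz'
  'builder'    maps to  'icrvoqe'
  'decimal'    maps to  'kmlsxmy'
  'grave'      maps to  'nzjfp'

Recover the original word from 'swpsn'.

logic

In premium: p→w is +7, r→z is +8, e→n is +9, m→w is +10 — the shift increases by 1 each position. The shift increases by 1 at each position, starting from +7: 7, 8, 9, ….
Decoding swpsn: s−7=l, w−8=o, p−9=g, s−10=i, n−11=c.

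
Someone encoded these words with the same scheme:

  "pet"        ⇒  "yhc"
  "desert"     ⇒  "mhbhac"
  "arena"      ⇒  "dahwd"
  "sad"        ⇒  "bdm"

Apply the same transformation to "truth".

caxcq

The shift depends on letter class: consonant p→y is +9, but vowel e→h is +3. Two shifts are in play — +3 for a/e/i/o/u, +9 for every other letter.
On truth: t(cons)+9=c, r(cons)+9=a, u(vowel)+3=x, t(cons)+9=c, h(cons)+9=q.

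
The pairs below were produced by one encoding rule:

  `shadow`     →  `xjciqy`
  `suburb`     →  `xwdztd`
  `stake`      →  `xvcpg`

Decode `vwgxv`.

quest

Shifts by position in shadow: pos 0: s→x (+5), pos 1: h→j (+2), pos 2: a→c (+2), pos 3: d→i (+5), pos 4: o→q (+2), pos 5: w→y (+2) — repeating every 3. The shifts repeat in a cycle of length 3: positions 0,1,… shift by +5, +2, +2, then the pattern repeats.
Undoing it on vwgxv: v−5=q, w−2=u, g−2=e, x−5=s, v−2=t.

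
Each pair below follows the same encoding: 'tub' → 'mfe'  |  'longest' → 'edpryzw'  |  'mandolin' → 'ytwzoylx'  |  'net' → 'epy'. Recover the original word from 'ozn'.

cod

Read the word backwards and shift each letter +11.
Undoing it on ozn: shift back: o−11=d, z−11=o, n−11=c → doc; then reverse → cod.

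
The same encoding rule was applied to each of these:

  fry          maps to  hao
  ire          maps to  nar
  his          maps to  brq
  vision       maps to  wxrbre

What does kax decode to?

orb

The output letters match the input read backwards, each shifted +9: fry reversed is yrf. The word is reversed, then every letter is shifted forward by 9.
Decoding kax: shift back: k−9=b, a−9=r, x−9=o → bro; then reverse → orb.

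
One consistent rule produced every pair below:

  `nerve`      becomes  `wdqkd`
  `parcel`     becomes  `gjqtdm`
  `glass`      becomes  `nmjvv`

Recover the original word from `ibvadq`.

foster

Treating letters as 0–25, the rule is x ↦ 5x + 9 (mod 26).
Decoding ibvadq: i(8)→21·(8−9)≡5=f; b(1)→21·(1−9)≡14=o; v(21)→21·(21−9)≡18=s; a(0)→21·(0−9)≡19=t; d(3)→21·(3−9)≡4=e; q(16)→21·(16−9)≡17=r (all mod 26).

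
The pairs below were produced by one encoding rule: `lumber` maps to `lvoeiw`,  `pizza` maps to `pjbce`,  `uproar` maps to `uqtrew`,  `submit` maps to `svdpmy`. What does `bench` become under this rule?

Letter i (0-indexed) is shifted by i+0, so successive shifts are 0, 1, 2, ….
Applying it to bench: b+0=b, e+1=f, n+2=p, c+3=f, h+4=l.

bfpfl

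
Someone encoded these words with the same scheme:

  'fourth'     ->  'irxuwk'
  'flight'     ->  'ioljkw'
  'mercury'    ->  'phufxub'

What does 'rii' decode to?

Compare letters: f→i is +3, o→r is +3, u→x is +3 — a constant shift. This is a Caesar cipher with shift 3.
Reversing it on rii: r−3=o, i−3=f, i−3=f.

off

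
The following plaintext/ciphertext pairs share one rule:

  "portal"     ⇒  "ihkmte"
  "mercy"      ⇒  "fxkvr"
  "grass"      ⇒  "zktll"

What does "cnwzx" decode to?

judge

Every letter moves 19 places later in the alphabet, wrapping around z→a.
Decoding cnwzx: c−19=j, n−19=u, w−19=d, z−19=g, x−19=e.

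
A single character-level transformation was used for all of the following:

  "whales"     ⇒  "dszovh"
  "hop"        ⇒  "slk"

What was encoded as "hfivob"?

Each pair mirrors across the alphabet (w↔d, h↔s, a↔z): positions sum to 25. Letters are reflected about the middle of the alphabet (position → 25−position): Atbash.
Decoding hfivob: h↔s, f↔u, i↔r, v↔e, o↔l, b↔y.

surely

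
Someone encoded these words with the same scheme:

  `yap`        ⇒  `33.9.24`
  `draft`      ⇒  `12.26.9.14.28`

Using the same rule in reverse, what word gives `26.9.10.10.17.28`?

rabbit

The number is (letter's place in the alphabet, a=1) + 8.
Reversing it on 26.9.10.10.17.28: 26→(26−8)÷1=18=r, 9→(9−8)÷1=1=a, 10→(10−8)÷1=2=b, 10→(10−8)÷1=2=b, 17→(17−8)÷1=9=i, 28→(28−8)÷1=20=t.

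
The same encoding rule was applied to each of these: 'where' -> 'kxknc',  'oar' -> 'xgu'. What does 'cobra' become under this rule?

The output letters match the input read backwards, each shifted +6: where reversed is erehw. Read the word backwards and shift each letter +6.
On cobra: reverse → arboc; then shift: a+6=g, r+6=x, b+6=h, o+6=u, c+6=i.

gxhui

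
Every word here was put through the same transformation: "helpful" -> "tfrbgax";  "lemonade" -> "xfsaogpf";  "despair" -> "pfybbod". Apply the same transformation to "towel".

fpcqm

Shifts by position in helpful: pos 0: h→t (+12), pos 1: e→f (+1), pos 2: l→r (+6), pos 3: p→b (+12), pos 4: f→g (+1), pos 5: u→a (+6) — repeating every 3. A repeating key of period 3 is used — shifts +12, +1, +6 over and over.
On towel: t+12=f, o+1=p, w+6=c, e+12=q, l+1=m.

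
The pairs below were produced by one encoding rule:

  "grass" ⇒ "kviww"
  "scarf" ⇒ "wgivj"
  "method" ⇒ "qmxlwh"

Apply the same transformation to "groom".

The shift depends on letter class: consonant g→k is +4, but vowel a→i is +8. Two shifts are in play — +8 for a/e/i/o/u, +4 for every other letter.
On groom: g(cons)+4=k, r(cons)+4=v, o(vowel)+8=w, o(vowel)+8=w, m(cons)+4=q.

kvwwq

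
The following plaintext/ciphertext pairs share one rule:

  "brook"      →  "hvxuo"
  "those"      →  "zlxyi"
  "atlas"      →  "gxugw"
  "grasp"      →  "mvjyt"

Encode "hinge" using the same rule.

nmwmi

Shifts by position in brook: pos 0: b→h (+6), pos 1: r→v (+4), pos 2: o→x (+9), pos 3: o→u (+6), pos 4: k→o (+4) — repeating every 3. The shifts repeat in a cycle of length 3: positions 0,1,… shift by +6, +4, +9, then the pattern repeats.
For hinge: h+6=n, i+4=m, n+9=w, g+6=m, e+4=i.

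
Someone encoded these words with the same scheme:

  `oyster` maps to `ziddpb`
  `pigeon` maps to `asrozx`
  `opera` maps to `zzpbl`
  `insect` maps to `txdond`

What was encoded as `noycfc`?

census

The shifts repeat in a cycle of length 2: positions 0,1,… shift by +11, +10, then the pattern repeats.
Decoding noycfc: n−11=c, o−10=e, y−11=n, c−10=s, f−11=u, c−10=s.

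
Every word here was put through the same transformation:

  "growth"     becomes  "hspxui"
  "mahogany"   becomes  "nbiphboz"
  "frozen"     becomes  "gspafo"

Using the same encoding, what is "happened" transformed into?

It's a constant shift of +1 (ROT1).
For happened: h+1=i, a+1=b, p+1=q, p+1=q, e+1=f, n+1=o, e+1=f, d+1=e.

ibqqfofe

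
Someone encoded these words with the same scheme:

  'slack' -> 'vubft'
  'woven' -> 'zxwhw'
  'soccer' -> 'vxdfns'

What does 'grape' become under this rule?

Shifts by position in slack: pos 0: s→v (+3), pos 1: l→u (+9), pos 2: a→b (+1), pos 3: c→f (+3), pos 4: k→t (+9) — repeating every 3. It's a Vigenère-style cipher with numeric key [3,9,1]: position i shifts by key[i mod 3].
Applying it to grape: g+3=j, r+9=a, a+1=b, p+3=s, e+9=n.

jabsn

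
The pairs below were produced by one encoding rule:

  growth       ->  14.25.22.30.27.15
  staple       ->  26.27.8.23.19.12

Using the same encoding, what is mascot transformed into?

20.8.26.10.22.27

g is letter #7 and maps to 14: an offset of 7. Letters become their 1-based position plus 7 (so a→8, b→9, …).
Applying it to mascot: m=13→20, a=1→8, s=19→26, c=3→10, o=15→22, t=20→27.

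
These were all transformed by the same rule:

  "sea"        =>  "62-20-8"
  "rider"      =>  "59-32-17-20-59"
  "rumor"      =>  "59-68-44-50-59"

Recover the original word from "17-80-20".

dye

s(#19)→62 and e(#5)→20: differences scale by 3, so n = 3·pos + 5. Each letter becomes 3×(its alphabet position, a=1..z=26) + 5.
Undoing it on 17-80-20: 17→(17−5)÷3=4=d, 80→(80−5)÷3=25=y, 20→(20−5)÷3=5=e.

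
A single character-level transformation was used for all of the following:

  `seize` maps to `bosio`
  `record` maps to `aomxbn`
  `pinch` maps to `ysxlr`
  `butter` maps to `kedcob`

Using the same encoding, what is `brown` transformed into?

Shifts by position in seize: pos 0: s→b (+9), pos 1: e→o (+10), pos 2: i→s (+10), pos 3: z→i (+9), pos 4: e→o (+10) — repeating every 3. A repeating key of period 3 is used — shifts +9, +10, +10 over and over.
For brown: b+9=k, r+10=b, o+10=y, w+9=f, n+10=x.

kbyfx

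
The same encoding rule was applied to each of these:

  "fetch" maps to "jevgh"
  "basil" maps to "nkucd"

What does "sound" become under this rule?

The output letters match the input read backwards, each shifted +2: fetch reversed is hctef. The word is reversed, then every letter is shifted forward by 2.
For sound: reverse → dnuos; then shift: d+2=f, n+2=p, u+2=w, o+2=q, s+2=u.

fpwqu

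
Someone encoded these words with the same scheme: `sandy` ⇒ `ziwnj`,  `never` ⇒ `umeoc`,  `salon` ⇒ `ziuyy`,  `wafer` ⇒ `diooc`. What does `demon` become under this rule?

kmvyy

In sandy: s→z is +7, a→i is +8, n→w is +9, d→n is +10 — the shift increases by 1 each position. Letter i (0-indexed) is shifted by i+7, so successive shifts are 7, 8, 9, ….
On demon: d+7=k, e+8=m, m+9=v, o+10=y, n+11=y.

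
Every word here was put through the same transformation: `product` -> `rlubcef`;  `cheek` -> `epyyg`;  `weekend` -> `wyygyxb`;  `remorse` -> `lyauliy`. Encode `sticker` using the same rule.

ifmegyl

p(15)→r(17) and r(17)→l(11) fit y≡23x+10 (mod 26); the inverse of 23 mod 26 is 17. This is an affine cipher: with a=0,…,z=25, each position x becomes (23x+10) mod 26.
On sticker: s(18)→23·18+10≡8=i; t(19)→23·19+10≡5=f; i(8)→23·8+10≡12=m; c(2)→23·2+10≡4=e; k(10)→23·10+10≡6=g; e(4)→23·4+10≡24=y; r(17)→23·17+10≡11=l (all mod 26).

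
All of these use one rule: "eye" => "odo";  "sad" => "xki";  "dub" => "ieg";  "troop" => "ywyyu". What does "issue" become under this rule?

The shift depends on letter class: consonant y→d is +5, but vowel e→o is +10. Vowels shift forward by 10 and consonants shift forward by 5.
On issue: i(vowel)+10=s, s(cons)+5=x, s(cons)+5=x, u(vowel)+10=e, e(vowel)+10=o.

sxxeo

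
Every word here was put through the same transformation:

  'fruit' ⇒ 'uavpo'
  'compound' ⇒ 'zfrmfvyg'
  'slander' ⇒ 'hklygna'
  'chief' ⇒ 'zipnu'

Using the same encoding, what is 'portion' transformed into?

mfaopfy

f(5)→u(20) and r(17)→a(0) fit y≡7x+11 (mod 26); the inverse of 7 mod 26 is 15. Treating letters as 0–25, the rule is x ↦ 7x + 11 (mod 26).
Applying it to portion: p(15)→7·15+11≡12=m; o(14)→7·14+11≡5=f; r(17)→7·17+11≡0=a; t(19)→7·19+11≡14=o; i(8)→7·8+11≡15=p; o(14)→7·14+11≡5=f; n(13)→7·13+11≡24=y (all mod 26).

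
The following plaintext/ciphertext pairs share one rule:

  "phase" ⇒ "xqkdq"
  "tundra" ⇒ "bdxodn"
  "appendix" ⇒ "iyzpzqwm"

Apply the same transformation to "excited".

mgmtfrr

In phase: p→x is +8, h→q is +9, a→k is +10, s→d is +11 — the shift increases by 1 each position. Each letter shifts forward by (position + 8), i.e. 8, 9, 10, … — the shift grows by one for each successive letter.
On excited: e+8=m, x+9=g, c+10=m, i+11=t, t+12=f, e+13=r, d+14=r.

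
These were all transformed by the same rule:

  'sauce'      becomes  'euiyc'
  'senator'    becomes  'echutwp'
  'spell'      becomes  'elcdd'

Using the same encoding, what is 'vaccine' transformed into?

Treating letters as 0–25, the rule is x ↦ 15x + 20 (mod 26).
For vaccine: v(21)→15·21+20≡23=x; a(0)→15·0+20≡20=u; c(2)→15·2+20≡24=y; c(2)→15·2+20≡24=y; i(8)→15·8+20≡10=k; n(13)→15·13+20≡7=h; e(4)→15·4+20≡2=c (all mod 26).

xuyykhc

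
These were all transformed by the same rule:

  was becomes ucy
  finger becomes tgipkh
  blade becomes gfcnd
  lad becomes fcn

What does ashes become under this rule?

ugjuc

Read the word backwards and shift each letter +2.
On ashes: reverse → sehsa; then shift: s+2=u, e+2=g, h+2=j, s+2=u, a+2=c.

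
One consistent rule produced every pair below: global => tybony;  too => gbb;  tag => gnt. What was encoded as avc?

Compare letters: g→t is +13, l→y is +13, o→b is +13 — a constant shift. It's a constant shift of +13 (ROT13).
Reversing it on avc: a−13=n, v−13=i, c−13=p.

nip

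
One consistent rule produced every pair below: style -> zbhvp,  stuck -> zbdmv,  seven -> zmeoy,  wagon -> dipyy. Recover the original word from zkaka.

scrap

In style: s→z is +7, t→b is +8, y→h is +9, l→v is +10 — the shift increases by 1 each position. The shift increases by 1 at each position, starting from +7: 7, 8, 9, ….
Reversing it on zkaka: z−7=s, k−8=c, a−9=r, k−10=a, a−11=p.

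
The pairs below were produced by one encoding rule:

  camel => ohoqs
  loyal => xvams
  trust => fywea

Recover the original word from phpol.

dance

Shifts by position in camel: pos 0: c→o (+12), pos 1: a→h (+7), pos 2: m→o (+2), pos 3: e→q (+12), pos 4: l→s (+7) — repeating every 3. It's a Vigenère-style cipher with numeric key [12,7,2]: position i shifts by key[i mod 3].
Undoing it on phpol: p−12=d, h−7=a, p−2=n, o−12=c, l−7=e.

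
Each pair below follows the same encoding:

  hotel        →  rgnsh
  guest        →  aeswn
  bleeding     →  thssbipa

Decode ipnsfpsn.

internet

h(7)→r(17) and o(14)→g(6) fit y≡17x+2 (mod 26); the inverse of 17 mod 26 is 23. This is an affine cipher: with a=0,…,z=25, each position x becomes (17x+2) mod 26.
Reversing it on ipnsfpsn: i(8)→23·(8−2)≡8=i; p(15)→23·(15−2)≡13=n; n(13)→23·(13−2)≡19=t; s(18)→23·(18−2)≡4=e; f(5)→23·(5−2)≡17=r; p(15)→23·(15−2)≡13=n; s(18)→23·(18−2)≡4=e; n(13)→23·(13−2)≡19=t (all mod 26).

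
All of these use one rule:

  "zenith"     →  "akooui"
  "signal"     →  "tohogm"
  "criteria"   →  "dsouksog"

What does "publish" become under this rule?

Two shifts are in play — +6 for a/e/i/o/u, +1 for every other letter.
Applying it to publish: p(cons)+1=q, u(vowel)+6=a, b(cons)+1=c, l(cons)+1=m, i(vowel)+6=o, s(cons)+1=t, h(cons)+1=i.

qacmoti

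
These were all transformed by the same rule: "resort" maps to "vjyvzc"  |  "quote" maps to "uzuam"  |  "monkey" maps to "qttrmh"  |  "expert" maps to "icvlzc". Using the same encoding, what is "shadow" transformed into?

In resort: r→v is +4, e→j is +5, s→y is +6, o→v is +7 — the shift increases by 1 each position. Letter i (0-indexed) is shifted by i+4, so successive shifts are 4, 5, 6, ….
On shadow: s+4=w, h+5=m, a+6=g, d+7=k, o+8=w, w+9=f.

wmgkwf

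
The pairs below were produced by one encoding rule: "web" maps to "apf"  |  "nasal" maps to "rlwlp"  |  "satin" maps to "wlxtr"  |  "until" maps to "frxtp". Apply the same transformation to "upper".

fttpv

Vowels shift forward by 11 and consonants shift forward by 4.
On upper: u(vowel)+11=f, p(cons)+4=t, p(cons)+4=t, e(vowel)+11=p, r(cons)+4=v.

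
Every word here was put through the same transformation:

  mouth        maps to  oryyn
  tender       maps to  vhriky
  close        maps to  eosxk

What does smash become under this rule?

upexn

In mouth: m→o is +2, o→r is +3, u→y is +4, t→y is +5 — the shift increases by 1 each position. Each letter shifts forward by (position + 2), i.e. 2, 3, 4, … — the shift grows by one for each successive letter.
Applying it to smash: s+2=u, m+3=p, a+4=e, s+5=x, h+6=n.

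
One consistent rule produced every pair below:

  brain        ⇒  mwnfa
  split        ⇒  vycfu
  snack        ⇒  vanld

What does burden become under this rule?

b(1)→m(12) and r(17)→w(22) fit y≡25x+13 (mod 26); the inverse of 25 mod 26 is 25. Each letter's alphabet position (a=0..z=25) is mapped through 25·x+13 mod 26 — an affine cipher.
Applying it to burden: b(1)→25·1+13≡12=m; u(20)→25·20+13≡19=t; r(17)→25·17+13≡22=w; d(3)→25·3+13≡10=k; e(4)→25·4+13≡9=j; n(13)→25·13+13≡0=a (all mod 26).

mtwkja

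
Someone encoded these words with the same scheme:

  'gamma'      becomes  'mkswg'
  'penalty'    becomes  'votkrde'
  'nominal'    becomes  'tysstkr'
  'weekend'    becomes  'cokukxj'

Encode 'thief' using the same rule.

Shifts by position in gamma: pos 0: g→m (+6), pos 1: a→k (+10), pos 2: m→s (+6), pos 3: m→w (+10) — repeating every 2. The shifts repeat in a cycle of length 2: positions 0,1,… shift by +6, +10, then the pattern repeats.
For thief: t+6=z, h+10=r, i+6=o, e+10=o, f+6=l.

zrool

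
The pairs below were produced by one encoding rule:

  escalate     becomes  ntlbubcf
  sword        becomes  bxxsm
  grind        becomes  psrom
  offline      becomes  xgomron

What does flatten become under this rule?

Shifts by position in escalate: pos 0: e→n (+9), pos 1: s→t (+1), pos 2: c→l (+9), pos 3: a→b (+1) — repeating every 2. The shifts repeat in a cycle of length 2: positions 0,1,… shift by +9, +1, then the pattern repeats.
Applying it to flatten: f+9=o, l+1=m, a+9=j, t+1=u, t+9=c, e+1=f, n+9=w.

omjucfw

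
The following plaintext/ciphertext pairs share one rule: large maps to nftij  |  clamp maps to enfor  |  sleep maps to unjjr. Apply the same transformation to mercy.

ojtea

The shift depends on letter class: consonant l→n is +2, but vowel a→f is +5. Vowels shift forward by 5 and consonants shift forward by 2.
Applying it to mercy: m(cons)+2=o, e(vowel)+5=j, r(cons)+2=t, c(cons)+2=e, y(cons)+2=a.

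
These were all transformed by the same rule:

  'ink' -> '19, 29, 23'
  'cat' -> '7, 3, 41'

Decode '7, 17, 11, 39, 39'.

chess

The formula is n = 2×(alphabet index, a=1) + 1.
Decoding 7, 17, 11, 39, 39: 7→(7−1)÷2=3=c, 17→(17−1)÷2=8=h, 11→(11−1)÷2=5=e, 39→(39−1)÷2=19=s, 39→(39−1)÷2=19=s.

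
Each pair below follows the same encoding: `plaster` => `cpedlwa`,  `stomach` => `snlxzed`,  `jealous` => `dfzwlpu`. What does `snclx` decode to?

Two steps: reverse the string, then apply a Caesar shift of +11.
Reversing it on snclx: shift back: s−11=h, n−11=c, c−11=r, l−11=a, x−11=m → hcram; then reverse → march.

march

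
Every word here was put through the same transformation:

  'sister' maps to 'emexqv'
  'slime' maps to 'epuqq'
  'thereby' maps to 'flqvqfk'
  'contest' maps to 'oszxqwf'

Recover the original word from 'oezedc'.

canary

Shifts by position in sister: pos 0: s→e (+12), pos 1: i→m (+4), pos 2: s→e (+12), pos 3: t→x (+4) — repeating every 2. The shifts repeat in a cycle of length 2: positions 0,1,… shift by +12, +4, then the pattern repeats.
Decoding oezedc: o−12=c, e−4=a, z−12=n, e−4=a, d−12=r, c−4=y.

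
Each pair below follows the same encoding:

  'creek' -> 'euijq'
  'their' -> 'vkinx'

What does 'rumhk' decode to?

price

In creek: c→e is +2, r→u is +3, e→i is +4, e→j is +5 — the shift increases by 1 each position. Each letter shifts forward by (position + 2), i.e. 2, 3, 4, … — the shift grows by one for each successive letter.
Reversing it on rumhk: r−2=p, u−3=r, m−4=i, h−5=c, k−6=e.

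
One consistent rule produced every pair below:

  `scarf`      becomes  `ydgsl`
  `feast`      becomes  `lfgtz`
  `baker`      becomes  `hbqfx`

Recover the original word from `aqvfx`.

The shifts repeat in a cycle of length 2: positions 0,1,… shift by +6, +1, then the pattern repeats.
Decoding aqvfx: a−6=u, q−1=p, v−6=p, f−1=e, x−6=r.

upper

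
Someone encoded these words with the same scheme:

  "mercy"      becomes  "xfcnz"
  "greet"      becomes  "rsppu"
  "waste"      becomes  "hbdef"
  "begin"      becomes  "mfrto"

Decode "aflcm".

pearl

Shifts by position in mercy: pos 0: m→x (+11), pos 1: e→f (+1), pos 2: r→c (+11), pos 3: c→n (+11), pos 4: y→z (+1) — repeating every 3. The shifts repeat in a cycle of length 3: positions 0,1,… shift by +11, +1, +11, then the pattern repeats.
Reversing it on aflcm: a−11=p, f−1=e, l−11=a, c−11=r, m−1=l.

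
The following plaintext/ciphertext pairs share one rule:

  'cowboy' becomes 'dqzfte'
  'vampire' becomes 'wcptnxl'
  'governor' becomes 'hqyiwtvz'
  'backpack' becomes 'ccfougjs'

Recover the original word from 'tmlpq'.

skill

In cowboy: c→d is +1, o→q is +2, w→z is +3, b→f is +4 — the shift increases by 1 each position. Letter i (0-indexed) is shifted by i+1, so successive shifts are 1, 2, 3, ….
Undoing it on tmlpq: t−1=s, m−2=k, l−3=i, p−4=l, q−5=l.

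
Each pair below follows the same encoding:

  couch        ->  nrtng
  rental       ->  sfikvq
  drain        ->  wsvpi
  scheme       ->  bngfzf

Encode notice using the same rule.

irkpnf

c(2)→n(13) and o(14)→r(17) fit y≡9x+21 (mod 26); the inverse of 9 mod 26 is 3. Each letter's alphabet position (a=0..z=25) is mapped through 9·x+21 mod 26 — an affine cipher.
On notice: n(13)→9·13+21≡8=i; o(14)→9·14+21≡17=r; t(19)→9·19+21≡10=k; i(8)→9·8+21≡15=p; c(2)→9·2+21≡13=n; e(4)→9·4+21≡5=f (all mod 26).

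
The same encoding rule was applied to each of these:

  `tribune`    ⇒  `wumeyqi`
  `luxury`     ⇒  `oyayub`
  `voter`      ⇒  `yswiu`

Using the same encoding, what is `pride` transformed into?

sumgi

Vowels shift forward by 4 and consonants shift forward by 3.
On pride: p(cons)+3=s, r(cons)+3=u, i(vowel)+4=m, d(cons)+3=g, e(vowel)+4=i.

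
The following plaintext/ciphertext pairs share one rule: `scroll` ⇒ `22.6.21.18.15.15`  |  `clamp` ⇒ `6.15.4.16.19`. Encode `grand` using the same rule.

s is letter #19 and maps to 22: an offset of 3. The number is (letter's place in the alphabet, a=1) + 3.
Applying it to grand: g=7→10, r=18→21, a=1→4, n=14→17, d=4→7.

10.21.4.17.7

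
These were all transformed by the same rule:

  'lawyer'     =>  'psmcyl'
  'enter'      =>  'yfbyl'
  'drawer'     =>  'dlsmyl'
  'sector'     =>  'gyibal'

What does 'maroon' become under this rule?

l(11)→p(15) and a(0)→s(18) fit y≡21x+18 (mod 26); the inverse of 21 mod 26 is 5. Treating letters as 0–25, the rule is x ↦ 21x + 18 (mod 26).
On maroon: m(12)→21·12+18≡10=k; a(0)→21·0+18≡18=s; r(17)→21·17+18≡11=l; o(14)→21·14+18≡0=a; o(14)→21·14+18≡0=a; n(13)→21·13+18≡5=f (all mod 26).

kslaaf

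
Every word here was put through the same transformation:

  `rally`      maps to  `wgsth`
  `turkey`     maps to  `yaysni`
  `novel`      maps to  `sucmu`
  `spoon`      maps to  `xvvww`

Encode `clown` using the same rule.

Letter i (0-indexed) is shifted by i+5, so successive shifts are 5, 6, 7, ….
Applying it to clown: c+5=h, l+6=r, o+7=v, w+8=e, n+9=w.

hrvew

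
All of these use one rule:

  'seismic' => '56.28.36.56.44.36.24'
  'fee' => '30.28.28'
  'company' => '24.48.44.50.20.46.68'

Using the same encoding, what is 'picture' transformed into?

s(#19)→56 and e(#5)→28: differences scale by 2, so n = 2·pos + 18. Each letter becomes 2×(its alphabet position, a=1..z=26) + 18.
Applying it to picture: p=16→50, i=9→36, c=3→24, t=20→58, u=21→60, r=18→54, e=5→28.

50.36.24.58.60.54.28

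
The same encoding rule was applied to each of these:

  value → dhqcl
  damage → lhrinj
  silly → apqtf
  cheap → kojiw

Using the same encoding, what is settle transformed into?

alybsj

Shifts by position in value: pos 0: v→d (+8), pos 1: a→h (+7), pos 2: l→q (+5), pos 3: u→c (+8), pos 4: e→l (+7) — repeating every 3. The shifts repeat in a cycle of length 3: positions 0,1,… shift by +8, +7, +5, then the pattern repeats.
On settle: s+8=a, e+7=l, t+5=y, t+8=b, l+7=s, e+5=j.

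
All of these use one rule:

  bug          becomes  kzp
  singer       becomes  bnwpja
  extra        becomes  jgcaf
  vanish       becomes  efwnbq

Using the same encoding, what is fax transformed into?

The shift depends on letter class: consonant b→k is +9, but vowel u→z is +5. The rule splits by letter class: vowels +5, consonants +9.
For fax: f(cons)+9=o, a(vowel)+5=f, x(cons)+9=g.

ofg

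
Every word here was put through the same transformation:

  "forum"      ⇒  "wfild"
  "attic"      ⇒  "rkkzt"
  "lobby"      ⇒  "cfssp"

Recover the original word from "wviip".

ferry

Compare letters: f→w is +17, o→f is +17, r→i is +17 — a constant shift. Each letter is shifted forward by 17 in the alphabet (a Caesar shift of +17).
Reversing it on wviip: w−17=f, v−17=e, i−17=r, i−17=r, p−17=y.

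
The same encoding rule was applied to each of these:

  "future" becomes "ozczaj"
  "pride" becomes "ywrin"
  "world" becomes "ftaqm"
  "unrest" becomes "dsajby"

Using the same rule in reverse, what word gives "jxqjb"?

Shifts by position in future: pos 0: f→o (+9), pos 1: u→z (+5), pos 2: t→c (+9), pos 3: u→z (+5) — repeating every 2. A repeating key of period 2 is used — shifts +9, +5 over and over.
Reversing it on jxqjb: j−9=a, x−5=s, q−9=h, j−5=e, b−9=s.

ashes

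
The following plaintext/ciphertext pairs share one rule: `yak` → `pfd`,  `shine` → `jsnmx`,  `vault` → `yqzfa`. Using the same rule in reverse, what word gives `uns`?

nip

The output letters match the input read backwards, each shifted +5: yak reversed is kay. Read the word backwards and shift each letter +5.
Reversing it on uns: shift back: u−5=p, n−5=i, s−5=n → pin; then reverse → nip.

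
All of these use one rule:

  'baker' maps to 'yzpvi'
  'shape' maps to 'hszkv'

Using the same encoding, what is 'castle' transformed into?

Each pair mirrors across the alphabet (b↔y, a↔z, k↔p): positions sum to 25. Letters are reflected about the middle of the alphabet (position → 25−position): Atbash.
Applying it to castle: c↔x, a↔z, s↔h, t↔g, l↔o, e↔v.

xzhgov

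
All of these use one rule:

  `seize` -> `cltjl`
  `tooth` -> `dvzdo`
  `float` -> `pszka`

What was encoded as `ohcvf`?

early

Shifts by position in seize: pos 0: s→c (+10), pos 1: e→l (+7), pos 2: i→t (+11), pos 3: z→j (+10), pos 4: e→l (+7) — repeating every 3. A repeating key of period 3 is used — shifts +10, +7, +11 over and over.
Decoding ohcvf: o−10=e, h−7=a, c−11=r, v−10=l, f−7=y.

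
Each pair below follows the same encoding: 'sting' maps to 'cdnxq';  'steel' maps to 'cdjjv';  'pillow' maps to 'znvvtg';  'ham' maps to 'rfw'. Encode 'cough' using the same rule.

mtzqr

The shift depends on letter class: consonant s→c is +10, but vowel i→n is +5. Two shifts are in play — +5 for a/e/i/o/u, +10 for every other letter.
On cough: c(cons)+10=m, o(vowel)+5=t, u(vowel)+5=z, g(cons)+10=q, h(cons)+10=r.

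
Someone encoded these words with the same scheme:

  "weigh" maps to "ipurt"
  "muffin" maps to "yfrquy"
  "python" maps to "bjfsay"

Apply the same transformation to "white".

isueq

A repeating key of period 2 is used — shifts +12, +11 over and over.
On white: w+12=i, h+11=s, i+12=u, t+11=e, e+12=q.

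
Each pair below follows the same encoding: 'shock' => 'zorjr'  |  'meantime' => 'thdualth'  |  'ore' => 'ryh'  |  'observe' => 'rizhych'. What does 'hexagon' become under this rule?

Two shifts are in play — +3 for a/e/i/o/u, +7 for every other letter.
For hexagon: h(cons)+7=o, e(vowel)+3=h, x(cons)+7=e, a(vowel)+3=d, g(cons)+7=n, o(vowel)+3=r, n(cons)+7=u.

ohednru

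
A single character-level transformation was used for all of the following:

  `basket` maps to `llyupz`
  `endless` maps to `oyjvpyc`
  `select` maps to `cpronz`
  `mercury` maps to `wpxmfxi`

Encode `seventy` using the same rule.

Shifts by position in basket: pos 0: b→l (+10), pos 1: a→l (+11), pos 2: s→y (+6), pos 3: k→u (+10), pos 4: e→p (+11), pos 5: t→z (+6) — repeating every 3. It's a Vigenère-style cipher with numeric key [10,11,6]: position i shifts by key[i mod 3].
For seventy: s+10=c, e+11=p, v+6=b, e+10=o, n+11=y, t+6=z, y+10=i.

cpboyzi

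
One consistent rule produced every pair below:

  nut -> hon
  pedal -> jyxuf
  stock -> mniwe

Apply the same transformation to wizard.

qctulx

Compare letters: n→h is +20, u→o is +20, t→n is +20 — a constant shift. Every letter moves 20 places later in the alphabet, wrapping around z→a.
On wizard: w+20=q, i+20=c, z+20=t, a+20=u, r+20=l, d+20=x.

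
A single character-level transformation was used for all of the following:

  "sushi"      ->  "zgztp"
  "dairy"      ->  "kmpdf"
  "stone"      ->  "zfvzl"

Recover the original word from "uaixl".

The shifts repeat in a cycle of length 2: positions 0,1,… shift by +7, +12, then the pattern repeats.
Decoding uaixl: u−7=n, a−12=o, i−7=b, x−12=l, l−7=e.

noble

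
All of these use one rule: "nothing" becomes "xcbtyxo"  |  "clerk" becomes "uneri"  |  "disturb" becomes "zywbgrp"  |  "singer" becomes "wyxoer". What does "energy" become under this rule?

n(13)→x(23) and o(14)→c(2) fit y≡5x+10 (mod 26); the inverse of 5 mod 26 is 21. Each letter's alphabet position (a=0..z=25) is mapped through 5·x+10 mod 26 — an affine cipher.
Applying it to energy: e(4)→5·4+10≡4=e; n(13)→5·13+10≡23=x; e(4)→5·4+10≡4=e; r(17)→5·17+10≡17=r; g(6)→5·6+10≡14=o; y(24)→5·24+10≡0=a (all mod 26).

exeroa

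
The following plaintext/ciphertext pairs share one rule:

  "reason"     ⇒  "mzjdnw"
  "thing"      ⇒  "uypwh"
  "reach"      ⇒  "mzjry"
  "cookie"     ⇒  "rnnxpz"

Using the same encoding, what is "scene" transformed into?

drzwz

r(17)→m(12) and e(4)→z(25) fit y≡17x+9 (mod 26); the inverse of 17 mod 26 is 23. Treating letters as 0–25, the rule is x ↦ 17x + 9 (mod 26).
Applying it to scene: s(18)→17·18+9≡3=d; c(2)→17·2+9≡17=r; e(4)→17·4+9≡25=z; n(13)→17·13+9≡22=w; e(4)→17·4+9≡25=z (all mod 26).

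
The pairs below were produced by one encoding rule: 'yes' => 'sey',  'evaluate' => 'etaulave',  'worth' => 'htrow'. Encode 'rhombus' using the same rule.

It's just the letters in reverse order.
Applying it to rhombus: reverse → submohr.

submohr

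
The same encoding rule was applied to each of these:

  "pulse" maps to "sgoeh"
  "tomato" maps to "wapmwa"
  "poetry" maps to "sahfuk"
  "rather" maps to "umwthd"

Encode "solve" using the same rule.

vaohh

It's a Vigenère-style cipher with numeric key [3,12]: position i shifts by key[i mod 2].
On solve: s+3=v, o+12=a, l+3=o, v+12=h, e+3=h.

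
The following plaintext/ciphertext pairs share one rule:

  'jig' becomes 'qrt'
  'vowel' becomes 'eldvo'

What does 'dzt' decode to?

wag

Each pair mirrors across the alphabet (j↔q, i↔r, g↔t): positions sum to 25. Each letter is replaced by its mirror in the alphabet: a↔z, b↔y, c↔x, and so on (the Atbash cipher).
Decoding dzt: d↔w, z↔a, t↔g.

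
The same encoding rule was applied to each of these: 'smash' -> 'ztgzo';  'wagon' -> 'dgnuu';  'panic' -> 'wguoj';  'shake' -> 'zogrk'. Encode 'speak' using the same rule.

The shift depends on letter class: consonant s→z is +7, but vowel a→g is +6. Vowels shift forward by 6 and consonants shift forward by 7.
For speak: s(cons)+7=z, p(cons)+7=w, e(vowel)+6=k, a(vowel)+6=g, k(cons)+7=r.

zwkgr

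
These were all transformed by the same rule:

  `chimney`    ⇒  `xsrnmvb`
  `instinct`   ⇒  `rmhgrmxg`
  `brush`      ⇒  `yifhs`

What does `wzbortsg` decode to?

Each pair mirrors across the alphabet (c↔x, h↔s, i↔r): positions sum to 25. This is the alphabet-reversal cipher (Atbash): a becomes z, b becomes y, etc.
Decoding wzbortsg: w↔d, z↔a, b↔y, o↔l, r↔i, t↔g, s↔h, g↔t.

daylight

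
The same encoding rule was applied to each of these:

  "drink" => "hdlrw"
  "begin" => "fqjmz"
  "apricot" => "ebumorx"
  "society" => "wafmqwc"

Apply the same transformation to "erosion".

idrwurr

Shifts by position in drink: pos 0: d→h (+4), pos 1: r→d (+12), pos 2: i→l (+3), pos 3: n→r (+4), pos 4: k→w (+12) — repeating every 3. The shifts repeat in a cycle of length 3: positions 0,1,… shift by +4, +12, +3, then the pattern repeats.
Applying it to erosion: e+4=i, r+12=d, o+3=r, s+4=w, i+12=u, o+3=r, n+4=r.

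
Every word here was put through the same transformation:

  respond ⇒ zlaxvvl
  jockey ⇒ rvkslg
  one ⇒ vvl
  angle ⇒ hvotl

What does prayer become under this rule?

The shift depends on letter class: consonant r→z is +8, but vowel e→l is +7. The rule splits by letter class: vowels +7, consonants +8.
On prayer: p(cons)+8=x, r(cons)+8=z, a(vowel)+7=h, y(cons)+8=g, e(vowel)+7=l, r(cons)+8=z.

xzhglz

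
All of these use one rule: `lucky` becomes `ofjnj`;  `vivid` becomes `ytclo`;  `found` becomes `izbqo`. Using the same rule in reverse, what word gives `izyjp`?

forge

A repeating key of period 3 is used — shifts +3, +11, +7 over and over.
Undoing it on izyjp: i−3=f, z−11=o, y−7=r, j−3=g, p−11=e.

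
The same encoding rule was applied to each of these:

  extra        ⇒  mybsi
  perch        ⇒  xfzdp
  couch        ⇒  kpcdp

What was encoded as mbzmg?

Shifts by position in extra: pos 0: e→m (+8), pos 1: x→y (+1), pos 2: t→b (+8), pos 3: r→s (+1) — repeating every 2. The shifts repeat in a cycle of length 2: positions 0,1,… shift by +8, +1, then the pattern repeats.
Undoing it on mbzmg: m−8=e, b−1=a, z−8=r, m−1=l, g−8=y.

early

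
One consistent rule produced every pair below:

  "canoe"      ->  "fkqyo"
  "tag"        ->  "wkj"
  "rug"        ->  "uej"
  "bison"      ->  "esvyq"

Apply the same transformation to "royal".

The shift depends on letter class: consonant c→f is +3, but vowel a→k is +10. The rule splits by letter class: vowels +10, consonants +3.
For royal: r(cons)+3=u, o(vowel)+10=y, y(cons)+3=b, a(vowel)+10=k, l(cons)+3=o.

uybko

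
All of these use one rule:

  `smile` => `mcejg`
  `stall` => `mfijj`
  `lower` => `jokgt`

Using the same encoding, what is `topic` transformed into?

Each letter's alphabet position (a=0..z=25) is mapped through 19·x+8 mod 26 — an affine cipher.
On topic: t(19)→19·19+8≡5=f; o(14)→19·14+8≡14=o; p(15)→19·15+8≡7=h; i(8)→19·8+8≡4=e; c(2)→19·2+8≡20=u (all mod 26).

foheu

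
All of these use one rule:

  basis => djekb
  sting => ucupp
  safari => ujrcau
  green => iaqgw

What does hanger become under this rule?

Shifts by position in basis: pos 0: b→d (+2), pos 1: a→j (+9), pos 2: s→e (+12), pos 3: i→k (+2), pos 4: s→b (+9) — repeating every 3. The shifts repeat in a cycle of length 3: positions 0,1,… shift by +2, +9, +12, then the pattern repeats.
On hanger: h+2=j, a+9=j, n+12=z, g+2=i, e+9=n, r+12=d.

jjzind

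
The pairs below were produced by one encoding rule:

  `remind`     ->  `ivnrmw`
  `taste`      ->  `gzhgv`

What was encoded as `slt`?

hog

Each pair mirrors across the alphabet (r↔i, e↔v, m↔n): positions sum to 25. This is the alphabet-reversal cipher (Atbash): a becomes z, b becomes y, etc.
Undoing it on slt: s↔h, l↔o, t↔g.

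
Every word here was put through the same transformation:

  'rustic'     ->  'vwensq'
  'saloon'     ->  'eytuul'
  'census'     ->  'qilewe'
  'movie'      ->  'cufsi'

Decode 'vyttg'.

rally

r(17)→v(21) and u(20)→w(22) fit y≡9x+24 (mod 26); the inverse of 9 mod 26 is 3. Treating letters as 0–25, the rule is x ↦ 9x + 24 (mod 26).
Reversing it on vyttg: v(21)→3·(21−24)≡17=r; y(24)→3·(24−24)≡0=a; t(19)→3·(19−24)≡11=l; t(19)→3·(19−24)≡11=l; g(6)→3·(6−24)≡24=y (all mod 26).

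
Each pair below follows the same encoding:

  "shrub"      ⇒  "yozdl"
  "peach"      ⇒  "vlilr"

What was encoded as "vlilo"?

In shrub: s→y is +6, h→o is +7, r→z is +8, u→d is +9 — the shift increases by 1 each position. Each letter shifts forward by (position + 6), i.e. 6, 7, 8, … — the shift grows by one for each successive letter.
Reversing it on vlilo: v−6=p, l−7=e, i−8=a, l−9=c, o−10=e.

peace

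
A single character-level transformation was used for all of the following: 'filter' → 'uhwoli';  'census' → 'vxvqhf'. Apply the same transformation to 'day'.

bdg

The output letters match the input read backwards, each shifted +3: filter reversed is retlif. Two steps: reverse the string, then apply a Caesar shift of +3.
On day: reverse → yad; then shift: y+3=b, a+3=d, d+3=g.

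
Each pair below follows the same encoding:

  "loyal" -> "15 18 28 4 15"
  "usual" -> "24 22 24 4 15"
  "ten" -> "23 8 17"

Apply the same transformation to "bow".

l is letter #12 and maps to 15: an offset of 3. Each letter is replaced by its alphabet position (a=1..z=26) + 3.
For bow: b=2→5, o=15→18, w=23→26.

5 18 26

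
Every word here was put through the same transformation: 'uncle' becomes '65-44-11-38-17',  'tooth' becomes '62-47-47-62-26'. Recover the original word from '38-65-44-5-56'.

u(#21)→65 and n(#14)→44: differences scale by 3, so n = 3·pos + 2. With a=1..z=26, the number is 3·pos + 2.
Decoding 38-65-44-5-56: 38→(38−2)÷3=12=l, 65→(65−2)÷3=21=u, 44→(44−2)÷3=14=n, 5→(5−2)÷3=1=a, 56→(56−2)÷3=18=r.

lunar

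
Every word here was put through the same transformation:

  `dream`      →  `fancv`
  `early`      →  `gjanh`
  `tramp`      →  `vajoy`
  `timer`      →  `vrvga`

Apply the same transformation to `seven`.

unegw

Shifts by position in dream: pos 0: d→f (+2), pos 1: r→a (+9), pos 2: e→n (+9), pos 3: a→c (+2), pos 4: m→v (+9) — repeating every 3. It's a Vigenère-style cipher with numeric key [2,9,9]: position i shifts by key[i mod 3].
Applying it to seven: s+2=u, e+9=n, v+9=e, e+2=g, n+9=w.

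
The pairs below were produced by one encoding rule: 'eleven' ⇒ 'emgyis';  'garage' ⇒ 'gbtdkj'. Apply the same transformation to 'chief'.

cikhj

Each letter shifts forward by its position index (0, 1, 2, …) — the shift grows by one for each successive letter.
For chief: c+0=c, h+1=i, i+2=k, e+3=h, f+4=j.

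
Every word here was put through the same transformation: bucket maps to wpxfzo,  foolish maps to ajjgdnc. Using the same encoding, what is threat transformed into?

Compare letters: b→w is +21, u→p is +21, c→x is +21 — a constant shift. Every letter moves 21 places later in the alphabet, wrapping around z→a.
Applying it to threat: t+21=o, h+21=c, r+21=m, e+21=z, a+21=v, t+21=o.

ocmzvo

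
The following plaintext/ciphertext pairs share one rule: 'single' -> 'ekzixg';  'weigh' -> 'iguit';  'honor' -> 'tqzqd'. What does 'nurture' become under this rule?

zwdvgtq

Shifts by position in single: pos 0: s→e (+12), pos 1: i→k (+2), pos 2: n→z (+12), pos 3: g→i (+2) — repeating every 2. A repeating key of period 2 is used — shifts +12, +2 over and over.
Applying it to nurture: n+12=z, u+2=w, r+12=d, t+2=v, u+12=g, r+2=t, e+12=q.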